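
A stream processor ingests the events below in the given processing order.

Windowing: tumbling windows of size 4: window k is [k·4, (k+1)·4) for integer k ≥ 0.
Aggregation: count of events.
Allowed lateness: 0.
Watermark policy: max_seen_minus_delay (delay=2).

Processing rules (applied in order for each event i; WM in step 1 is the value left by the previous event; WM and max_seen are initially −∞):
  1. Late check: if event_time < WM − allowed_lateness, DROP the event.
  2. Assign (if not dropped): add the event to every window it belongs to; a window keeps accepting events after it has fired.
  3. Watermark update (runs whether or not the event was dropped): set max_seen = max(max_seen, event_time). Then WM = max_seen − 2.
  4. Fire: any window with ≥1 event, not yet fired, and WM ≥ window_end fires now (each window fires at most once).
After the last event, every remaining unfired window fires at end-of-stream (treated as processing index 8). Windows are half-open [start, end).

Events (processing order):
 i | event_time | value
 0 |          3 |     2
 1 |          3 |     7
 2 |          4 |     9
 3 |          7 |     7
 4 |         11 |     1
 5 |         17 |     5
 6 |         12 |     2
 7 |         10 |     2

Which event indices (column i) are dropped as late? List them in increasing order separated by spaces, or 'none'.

i=0 t=3 v=2: → [0,4); WM=1
i=1 t=3 v=7: → [0,4); WM=1
i=2 t=4 v=9: → [4,8); WM=2
i=3 t=7 v=7: → [4,8); WM=5; [0,4) fires=2
i=4 t=11 v=1: → [8,12); WM=9; [4,8) fires=2
i=5 t=17 v=5: → [16,20); WM=15; [8,12) fires=1
i=6 t=12 v=2: DROP (t<15-0); WM=15
i=7 t=10 v=2: DROP (t<15-0); WM=15

6 7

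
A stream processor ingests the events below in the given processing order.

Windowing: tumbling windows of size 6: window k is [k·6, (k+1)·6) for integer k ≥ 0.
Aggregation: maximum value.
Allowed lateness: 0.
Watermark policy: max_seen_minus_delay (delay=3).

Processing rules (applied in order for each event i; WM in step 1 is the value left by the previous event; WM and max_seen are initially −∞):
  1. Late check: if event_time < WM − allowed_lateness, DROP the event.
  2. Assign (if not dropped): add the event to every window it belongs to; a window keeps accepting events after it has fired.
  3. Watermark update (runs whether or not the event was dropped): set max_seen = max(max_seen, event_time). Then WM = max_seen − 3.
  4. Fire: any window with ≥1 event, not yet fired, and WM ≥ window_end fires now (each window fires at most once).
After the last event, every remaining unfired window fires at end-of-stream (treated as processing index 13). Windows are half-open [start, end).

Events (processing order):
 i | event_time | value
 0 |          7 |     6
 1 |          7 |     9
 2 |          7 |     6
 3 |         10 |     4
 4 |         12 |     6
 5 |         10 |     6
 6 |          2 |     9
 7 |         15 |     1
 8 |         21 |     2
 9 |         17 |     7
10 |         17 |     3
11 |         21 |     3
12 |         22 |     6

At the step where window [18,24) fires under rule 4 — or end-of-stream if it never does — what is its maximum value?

i=0 t=7 v=6: → [6,12); WM=4
i=1 t=7 v=9: → [6,12); WM=4
i=2 t=7 v=6: → [6,12); WM=4
i=3 t=10 v=4: → [6,12); WM=7
i=4 t=12 v=6: → [12,18); WM=9
i=5 t=10 v=6: → [6,12); WM=9
i=6 t=2 v=9: DROP (t<9-0); WM=9
i=7 t=15 v=1: → [12,18); WM=12; [6,12) fires=9
i=8 t=21 v=2: → [18,24); WM=18; [12,18) fires=6
i=9 t=17 v=7: DROP (t<18-0); WM=18
i=10 t=17 v=3: DROP (t<18-0); WM=18
i=11 t=21 v=3: → [18,24); WM=18
i=12 t=22 v=6: → [18,24); WM=19

6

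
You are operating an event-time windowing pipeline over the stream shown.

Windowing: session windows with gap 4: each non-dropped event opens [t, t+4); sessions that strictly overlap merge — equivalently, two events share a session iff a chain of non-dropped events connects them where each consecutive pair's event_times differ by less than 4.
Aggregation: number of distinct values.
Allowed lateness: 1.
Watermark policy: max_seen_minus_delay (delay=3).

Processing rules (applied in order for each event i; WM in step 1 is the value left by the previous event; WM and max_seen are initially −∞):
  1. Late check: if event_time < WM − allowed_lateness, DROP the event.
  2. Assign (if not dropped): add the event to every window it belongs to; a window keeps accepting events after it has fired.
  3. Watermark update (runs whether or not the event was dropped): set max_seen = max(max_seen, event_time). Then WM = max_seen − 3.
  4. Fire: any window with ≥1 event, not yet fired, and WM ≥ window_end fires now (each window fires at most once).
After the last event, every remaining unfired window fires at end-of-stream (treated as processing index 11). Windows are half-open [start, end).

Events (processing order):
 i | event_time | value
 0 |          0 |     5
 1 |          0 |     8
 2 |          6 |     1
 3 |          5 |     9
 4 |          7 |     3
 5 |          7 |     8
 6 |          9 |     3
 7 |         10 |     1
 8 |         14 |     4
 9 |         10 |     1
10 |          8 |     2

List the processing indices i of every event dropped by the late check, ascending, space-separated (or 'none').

i=0 t=0 v=5: → [0,4); WM=-3
i=1 t=0 v=8: → [0,4); WM=-3
i=2 t=6 v=1: → [6,10); WM=3
i=3 t=5 v=9: → [5,10); WM=3
i=4 t=7 v=3: → [5,11); WM=4
i=5 t=7 v=8: → [5,11); WM=4
i=6 t=9 v=3: → [5,13); WM=6
i=7 t=10 v=1: → [5,14); WM=7
i=8 t=14 v=4: → [14,18); WM=11
i=9 t=10 v=1: → [5,14); WM=11
i=10 t=8 v=2: DROP (t<11-1); WM=11

10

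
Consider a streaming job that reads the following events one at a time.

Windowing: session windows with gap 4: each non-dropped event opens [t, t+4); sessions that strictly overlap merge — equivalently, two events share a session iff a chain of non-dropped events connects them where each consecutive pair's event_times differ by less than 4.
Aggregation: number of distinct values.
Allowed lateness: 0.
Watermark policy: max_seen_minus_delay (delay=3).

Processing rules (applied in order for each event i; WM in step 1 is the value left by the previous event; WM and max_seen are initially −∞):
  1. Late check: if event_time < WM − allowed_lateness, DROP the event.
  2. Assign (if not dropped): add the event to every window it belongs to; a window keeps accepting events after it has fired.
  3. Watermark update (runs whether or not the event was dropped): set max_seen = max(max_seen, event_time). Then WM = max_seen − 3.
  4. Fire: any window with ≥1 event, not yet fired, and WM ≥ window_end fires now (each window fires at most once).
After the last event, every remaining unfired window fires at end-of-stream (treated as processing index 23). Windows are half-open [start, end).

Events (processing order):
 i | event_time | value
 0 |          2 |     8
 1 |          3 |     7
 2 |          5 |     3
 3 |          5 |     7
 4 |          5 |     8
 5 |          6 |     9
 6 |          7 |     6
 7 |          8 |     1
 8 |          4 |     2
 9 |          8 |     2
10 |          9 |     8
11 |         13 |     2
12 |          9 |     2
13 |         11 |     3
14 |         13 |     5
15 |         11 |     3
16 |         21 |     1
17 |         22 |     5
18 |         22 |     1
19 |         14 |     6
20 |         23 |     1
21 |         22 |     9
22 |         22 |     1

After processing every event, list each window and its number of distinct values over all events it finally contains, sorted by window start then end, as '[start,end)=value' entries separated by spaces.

[2,17)=8 [21,27)=3

i=0 t=2 v=8: → [2,6); WM=-1
i=1 t=3 v=7: → [2,7); WM=0
i=2 t=5 v=3: → [2,9); WM=2
i=3 t=5 v=7: → [2,9); WM=2
i=4 t=5 v=8: → [2,9); WM=2
i=5 t=6 v=9: → [2,10); WM=3
i=6 t=7 v=6: → [2,11); WM=4
i=7 t=8 v=1: → [2,12); WM=5
i=8 t=4 v=2: DROP (t<5-0); WM=5
i=9 t=8 v=2: → [2,12); WM=5
i=10 t=9 v=8: → [2,13); WM=6
i=11 t=13 v=2: → [13,17); WM=10
i=12 t=9 v=2: DROP (t<10-0); WM=10
i=13 t=11 v=3: → [2,17); WM=10
i=14 t=13 v=5: → [2,17); WM=10
i=15 t=11 v=3: → [2,17); WM=10
i=16 t=21 v=1: → [21,25); WM=18
i=17 t=22 v=5: → [21,26); WM=19
i=18 t=22 v=1: → [21,26); WM=19
i=19 t=14 v=6: DROP (t<19-0); WM=19
i=20 t=23 v=1: → [21,27); WM=20
i=21 t=22 v=9: → [21,27); WM=20
i=22 t=22 v=1: → [21,27); WM=20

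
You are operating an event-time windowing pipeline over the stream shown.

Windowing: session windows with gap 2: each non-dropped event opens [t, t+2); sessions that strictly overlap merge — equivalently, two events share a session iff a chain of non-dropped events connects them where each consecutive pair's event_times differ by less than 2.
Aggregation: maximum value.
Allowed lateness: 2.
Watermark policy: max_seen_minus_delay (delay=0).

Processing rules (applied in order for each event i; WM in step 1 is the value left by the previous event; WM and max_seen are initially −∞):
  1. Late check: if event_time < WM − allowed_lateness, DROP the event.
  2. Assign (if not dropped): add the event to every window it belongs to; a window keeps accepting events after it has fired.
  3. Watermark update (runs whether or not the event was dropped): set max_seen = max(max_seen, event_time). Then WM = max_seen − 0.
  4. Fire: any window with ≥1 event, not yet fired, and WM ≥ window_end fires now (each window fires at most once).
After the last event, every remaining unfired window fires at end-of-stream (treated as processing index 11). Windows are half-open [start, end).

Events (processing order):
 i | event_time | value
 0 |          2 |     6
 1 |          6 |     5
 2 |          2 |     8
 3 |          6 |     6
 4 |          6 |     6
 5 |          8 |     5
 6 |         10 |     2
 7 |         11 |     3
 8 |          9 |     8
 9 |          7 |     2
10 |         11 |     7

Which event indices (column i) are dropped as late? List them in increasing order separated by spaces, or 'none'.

i=0 t=2 v=6: → [2,4); WM=2
i=1 t=6 v=5: → [6,8); WM=6
i=2 t=2 v=8: DROP (t<6-2); WM=6
i=3 t=6 v=6: → [6,8); WM=6
i=4 t=6 v=6: → [6,8); WM=6
i=5 t=8 v=5: → [8,10); WM=8
i=6 t=10 v=2: → [10,12); WM=10
i=7 t=11 v=3: → [10,13); WM=11
i=8 t=9 v=8: → [8,13); WM=11
i=9 t=7 v=2: DROP (t<11-2); WM=11
i=10 t=11 v=7: → [8,13); WM=11

2 9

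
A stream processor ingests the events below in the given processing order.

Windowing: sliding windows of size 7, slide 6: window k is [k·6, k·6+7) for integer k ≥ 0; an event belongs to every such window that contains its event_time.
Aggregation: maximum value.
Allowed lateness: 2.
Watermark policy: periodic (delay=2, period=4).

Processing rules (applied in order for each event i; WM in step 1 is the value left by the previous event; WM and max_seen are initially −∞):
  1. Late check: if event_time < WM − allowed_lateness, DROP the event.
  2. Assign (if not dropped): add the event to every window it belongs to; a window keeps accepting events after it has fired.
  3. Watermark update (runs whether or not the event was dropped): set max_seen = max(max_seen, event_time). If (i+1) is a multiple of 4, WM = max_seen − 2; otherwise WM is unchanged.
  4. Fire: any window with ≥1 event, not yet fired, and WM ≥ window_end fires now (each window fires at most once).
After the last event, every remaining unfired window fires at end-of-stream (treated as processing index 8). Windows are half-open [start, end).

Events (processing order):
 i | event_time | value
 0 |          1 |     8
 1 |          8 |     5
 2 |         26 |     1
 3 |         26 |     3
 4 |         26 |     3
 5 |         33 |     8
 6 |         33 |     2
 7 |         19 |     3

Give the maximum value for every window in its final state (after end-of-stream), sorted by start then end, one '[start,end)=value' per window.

[0,7)=8 [6,13)=5 [24,31)=3 [30,37)=8

i=0 t=1 v=8: → [0,7); WM=−∞
i=1 t=8 v=5: → [6,13); WM=−∞
i=2 t=26 v=1: → [24,31); WM=−∞
i=3 t=26 v=3: → [24,31); WM=24; [0,7) fires=8 [6,13) fires=5
i=4 t=26 v=3: → [24,31); WM=24
i=5 t=33 v=8: → [30,37); WM=24
i=6 t=33 v=2: → [30,37); WM=24
i=7 t=19 v=3: DROP (t<24-2); WM=31; [24,31) fires=3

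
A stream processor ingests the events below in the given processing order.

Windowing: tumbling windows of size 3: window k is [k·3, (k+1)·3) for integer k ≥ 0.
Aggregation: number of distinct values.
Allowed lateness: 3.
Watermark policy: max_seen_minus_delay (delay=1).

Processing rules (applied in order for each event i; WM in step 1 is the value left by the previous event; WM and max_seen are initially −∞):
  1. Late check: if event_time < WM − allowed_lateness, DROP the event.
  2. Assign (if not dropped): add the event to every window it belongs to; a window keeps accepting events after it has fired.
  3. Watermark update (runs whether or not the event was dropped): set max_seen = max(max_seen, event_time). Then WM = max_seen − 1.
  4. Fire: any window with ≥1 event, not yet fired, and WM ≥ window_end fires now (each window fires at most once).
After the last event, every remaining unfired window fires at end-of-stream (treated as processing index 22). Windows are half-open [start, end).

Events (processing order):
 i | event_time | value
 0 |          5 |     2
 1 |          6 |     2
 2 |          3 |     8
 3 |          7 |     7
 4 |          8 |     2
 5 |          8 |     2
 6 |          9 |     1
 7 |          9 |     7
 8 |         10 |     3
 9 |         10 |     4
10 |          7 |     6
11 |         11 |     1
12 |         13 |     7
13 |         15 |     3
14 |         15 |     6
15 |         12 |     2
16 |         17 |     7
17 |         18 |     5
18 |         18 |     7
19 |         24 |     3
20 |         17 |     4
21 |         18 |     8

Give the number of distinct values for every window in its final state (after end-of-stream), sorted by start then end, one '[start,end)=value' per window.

[3,6)=2 [6,9)=3 [9,12)=4 [12,15)=2 [15,18)=3 [18,21)=2 [24,27)=1

i=0 t=5 v=2: → [3,6); WM=4
i=1 t=6 v=2: → [6,9); WM=5
i=2 t=3 v=8: → [3,6); WM=5
i=3 t=7 v=7: → [6,9); WM=6; [3,6) fires=2
i=4 t=8 v=2: → [6,9); WM=7
i=5 t=8 v=2: → [6,9); WM=7
i=6 t=9 v=1: → [9,12); WM=8
i=7 t=9 v=7: → [9,12); WM=8
i=8 t=10 v=3: → [9,12); WM=9; [6,9) fires=2
i=9 t=10 v=4: → [9,12); WM=9
i=10 t=7 v=6: → [6,9); WM=9
i=11 t=11 v=1: → [9,12); WM=10
i=12 t=13 v=7: → [12,15); WM=12; [9,12) fires=4
i=13 t=15 v=3: → [15,18); WM=14
i=14 t=15 v=6: → [15,18); WM=14
i=15 t=12 v=2: → [12,15); WM=14
i=16 t=17 v=7: → [15,18); WM=16; [12,15) fires=2
i=17 t=18 v=5: → [18,21); WM=17
i=18 t=18 v=7: → [18,21); WM=17
i=19 t=24 v=3: → [24,27); WM=23; [15,18) fires=3 [18,21) fires=2
i=20 t=17 v=4: DROP (t<23-3); WM=23
i=21 t=18 v=8: DROP (t<23-3); WM=23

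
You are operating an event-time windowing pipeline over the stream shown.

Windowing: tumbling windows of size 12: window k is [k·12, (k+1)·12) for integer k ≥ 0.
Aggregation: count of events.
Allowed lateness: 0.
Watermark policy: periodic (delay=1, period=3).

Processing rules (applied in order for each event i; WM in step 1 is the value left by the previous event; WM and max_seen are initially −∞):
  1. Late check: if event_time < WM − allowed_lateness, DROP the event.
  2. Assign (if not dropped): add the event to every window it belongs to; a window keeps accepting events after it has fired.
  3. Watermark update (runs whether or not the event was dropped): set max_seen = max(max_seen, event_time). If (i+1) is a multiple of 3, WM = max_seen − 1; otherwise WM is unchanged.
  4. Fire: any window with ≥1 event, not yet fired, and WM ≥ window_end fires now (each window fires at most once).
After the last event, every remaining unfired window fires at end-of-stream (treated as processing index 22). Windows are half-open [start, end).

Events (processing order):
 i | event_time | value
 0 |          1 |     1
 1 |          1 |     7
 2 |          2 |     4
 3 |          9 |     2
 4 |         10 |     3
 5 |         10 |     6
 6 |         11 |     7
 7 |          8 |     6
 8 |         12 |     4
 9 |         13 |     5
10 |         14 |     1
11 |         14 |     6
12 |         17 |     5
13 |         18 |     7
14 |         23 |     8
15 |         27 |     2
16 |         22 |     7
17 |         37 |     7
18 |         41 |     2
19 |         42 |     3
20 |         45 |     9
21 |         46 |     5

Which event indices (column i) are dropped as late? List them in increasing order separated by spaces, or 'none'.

i=0 t=1 v=1: → [0,12); WM=−∞
i=1 t=1 v=7: → [0,12); WM=−∞
i=2 t=2 v=4: → [0,12); WM=1
i=3 t=9 v=2: → [0,12); WM=1
i=4 t=10 v=3: → [0,12); WM=1
i=5 t=10 v=6: → [0,12); WM=9
i=6 t=11 v=7: → [0,12); WM=9
i=7 t=8 v=6: DROP (t<9-0); WM=9
i=8 t=12 v=4: → [12,24); WM=11
i=9 t=13 v=5: → [12,24); WM=11
i=10 t=14 v=1: → [12,24); WM=11
i=11 t=14 v=6: → [12,24); WM=13; [0,12) fires=7
i=12 t=17 v=5: → [12,24); WM=13
i=13 t=18 v=7: → [12,24); WM=13
i=14 t=23 v=8: → [12,24); WM=22
i=15 t=27 v=2: → [24,36); WM=22
i=16 t=22 v=7: → [12,24); WM=22
i=17 t=37 v=7: → [36,48); WM=36; [12,24) fires=8 [24,36) fires=1
i=18 t=41 v=2: → [36,48); WM=36
i=19 t=42 v=3: → [36,48); WM=36
i=20 t=45 v=9: → [36,48); WM=44
i=21 t=46 v=5: → [36,48); WM=44

7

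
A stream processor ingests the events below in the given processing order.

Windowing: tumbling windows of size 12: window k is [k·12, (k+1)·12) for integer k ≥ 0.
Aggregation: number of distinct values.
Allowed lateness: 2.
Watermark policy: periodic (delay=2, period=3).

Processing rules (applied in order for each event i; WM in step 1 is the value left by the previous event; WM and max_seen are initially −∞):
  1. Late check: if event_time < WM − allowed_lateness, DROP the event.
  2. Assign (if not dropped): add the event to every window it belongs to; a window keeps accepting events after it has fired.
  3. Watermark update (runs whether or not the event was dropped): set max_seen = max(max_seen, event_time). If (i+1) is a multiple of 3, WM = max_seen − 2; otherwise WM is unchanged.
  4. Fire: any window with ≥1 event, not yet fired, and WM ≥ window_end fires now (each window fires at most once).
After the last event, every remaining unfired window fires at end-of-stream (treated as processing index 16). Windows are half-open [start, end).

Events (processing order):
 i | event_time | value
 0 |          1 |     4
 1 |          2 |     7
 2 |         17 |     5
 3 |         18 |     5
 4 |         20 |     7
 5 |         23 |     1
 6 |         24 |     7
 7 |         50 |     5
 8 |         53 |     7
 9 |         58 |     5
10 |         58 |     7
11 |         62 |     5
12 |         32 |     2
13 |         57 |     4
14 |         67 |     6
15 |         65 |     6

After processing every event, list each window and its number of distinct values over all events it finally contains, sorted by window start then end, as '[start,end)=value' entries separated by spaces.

[0,12)=2 [12,24)=3 [24,36)=1 [48,60)=2 [60,72)=2

i=0 t=1 v=4: → [0,12); WM=−∞
i=1 t=2 v=7: → [0,12); WM=−∞
i=2 t=17 v=5: → [12,24); WM=15; [0,12) fires=2
i=3 t=18 v=5: → [12,24); WM=15
i=4 t=20 v=7: → [12,24); WM=15
i=5 t=23 v=1: → [12,24); WM=21
i=6 t=24 v=7: → [24,36); WM=21
i=7 t=50 v=5: → [48,60); WM=21
i=8 t=53 v=7: → [48,60); WM=51; [12,24) fires=3 [24,36) fires=1
i=9 t=58 v=5: → [48,60); WM=51
i=10 t=58 v=7: → [48,60); WM=51
i=11 t=62 v=5: → [60,72); WM=60; [48,60) fires=2
i=12 t=32 v=2: DROP (t<60-2); WM=60
i=13 t=57 v=4: DROP (t<60-2); WM=60
i=14 t=67 v=6: → [60,72); WM=65
i=15 t=65 v=6: → [60,72); WM=65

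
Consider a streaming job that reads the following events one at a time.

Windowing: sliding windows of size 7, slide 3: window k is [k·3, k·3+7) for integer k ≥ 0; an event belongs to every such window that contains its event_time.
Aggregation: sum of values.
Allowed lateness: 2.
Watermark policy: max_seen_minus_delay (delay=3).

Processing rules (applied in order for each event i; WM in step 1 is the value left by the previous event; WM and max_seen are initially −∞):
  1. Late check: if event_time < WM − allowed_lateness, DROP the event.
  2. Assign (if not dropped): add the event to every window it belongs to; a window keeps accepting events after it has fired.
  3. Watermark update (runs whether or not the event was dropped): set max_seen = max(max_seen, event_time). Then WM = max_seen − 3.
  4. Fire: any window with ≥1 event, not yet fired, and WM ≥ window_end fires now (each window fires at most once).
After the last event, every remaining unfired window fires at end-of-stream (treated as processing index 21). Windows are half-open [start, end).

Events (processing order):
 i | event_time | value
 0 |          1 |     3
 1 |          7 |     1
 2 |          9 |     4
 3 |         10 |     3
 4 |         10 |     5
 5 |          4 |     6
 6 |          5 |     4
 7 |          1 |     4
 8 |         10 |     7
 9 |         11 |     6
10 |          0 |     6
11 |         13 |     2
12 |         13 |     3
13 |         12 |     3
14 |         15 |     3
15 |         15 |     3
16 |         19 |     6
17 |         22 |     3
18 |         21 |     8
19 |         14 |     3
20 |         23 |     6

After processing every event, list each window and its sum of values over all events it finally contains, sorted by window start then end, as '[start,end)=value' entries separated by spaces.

i=0 t=1 v=3: → [0,7); WM=-2
i=1 t=7 v=1: → [6,13),[3,10); WM=4
i=2 t=9 v=4: → [9,16),[6,13),[3,10); WM=6
i=3 t=10 v=3: → [9,16),[6,13); WM=7; [0,7) fires=3
i=4 t=10 v=5: → [9,16),[6,13); WM=7
i=5 t=4 v=6: DROP (t<7-2); WM=7
i=6 t=5 v=4: → [3,10),[0,7); WM=7
i=7 t=1 v=4: DROP (t<7-2); WM=7
i=8 t=10 v=7: → [9,16),[6,13); WM=7
i=9 t=11 v=6: → [9,16),[6,13); WM=8
i=10 t=0 v=6: DROP (t<8-2); WM=8
i=11 t=13 v=2: → [12,19),[9,16); WM=10; [3,10) fires=9
i=12 t=13 v=3: → [12,19),[9,16); WM=10
i=13 t=12 v=3: → [12,19),[9,16),[6,13); WM=10
i=14 t=15 v=3: → [15,22),[12,19),[9,16); WM=12
i=15 t=15 v=3: → [15,22),[12,19),[9,16); WM=12
i=16 t=19 v=6: → [18,25),[15,22); WM=16; [6,13) fires=29 [9,16) fires=39
i=17 t=22 v=3: → [21,28),[18,25); WM=19; [12,19) fires=14
i=18 t=21 v=8: → [21,28),[18,25),[15,22); WM=19
i=19 t=14 v=3: DROP (t<19-2); WM=19
i=20 t=23 v=6: → [21,28),[18,25); WM=20

[0,7)=7 [3,10)=9 [6,13)=29 [9,16)=39 [12,19)=14 [15,22)=20 [18,25)=23 [21,28)=17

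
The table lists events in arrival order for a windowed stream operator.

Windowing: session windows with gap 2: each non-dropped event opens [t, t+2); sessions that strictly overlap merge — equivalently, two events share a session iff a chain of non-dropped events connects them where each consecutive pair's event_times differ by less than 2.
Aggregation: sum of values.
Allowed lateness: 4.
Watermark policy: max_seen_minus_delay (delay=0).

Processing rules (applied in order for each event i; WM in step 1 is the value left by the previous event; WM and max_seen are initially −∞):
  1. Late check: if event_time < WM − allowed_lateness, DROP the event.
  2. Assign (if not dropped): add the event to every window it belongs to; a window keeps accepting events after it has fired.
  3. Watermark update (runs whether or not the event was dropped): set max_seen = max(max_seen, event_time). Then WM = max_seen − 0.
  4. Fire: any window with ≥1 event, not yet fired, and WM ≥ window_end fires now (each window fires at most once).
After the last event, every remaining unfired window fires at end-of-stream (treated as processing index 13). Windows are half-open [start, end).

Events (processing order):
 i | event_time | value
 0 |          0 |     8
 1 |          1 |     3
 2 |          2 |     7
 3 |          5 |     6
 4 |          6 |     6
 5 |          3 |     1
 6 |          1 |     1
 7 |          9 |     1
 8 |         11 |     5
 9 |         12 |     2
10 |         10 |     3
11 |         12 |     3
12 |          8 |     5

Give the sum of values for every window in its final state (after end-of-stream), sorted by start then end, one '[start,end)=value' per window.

i=0 t=0 v=8: → [0,2); WM=0
i=1 t=1 v=3: → [0,3); WM=1
i=2 t=2 v=7: → [0,4); WM=2
i=3 t=5 v=6: → [5,7); WM=5
i=4 t=6 v=6: → [5,8); WM=6
i=5 t=3 v=1: → [0,5); WM=6
i=6 t=1 v=1: DROP (t<6-4); WM=6
i=7 t=9 v=1: → [9,11); WM=9
i=8 t=11 v=5: → [11,13); WM=11
i=9 t=12 v=2: → [11,14); WM=12
i=10 t=10 v=3: → [9,14); WM=12
i=11 t=12 v=3: → [9,14); WM=12
i=12 t=8 v=5: → [8,14); WM=12

[0,5)=19 [5,8)=12 [8,14)=19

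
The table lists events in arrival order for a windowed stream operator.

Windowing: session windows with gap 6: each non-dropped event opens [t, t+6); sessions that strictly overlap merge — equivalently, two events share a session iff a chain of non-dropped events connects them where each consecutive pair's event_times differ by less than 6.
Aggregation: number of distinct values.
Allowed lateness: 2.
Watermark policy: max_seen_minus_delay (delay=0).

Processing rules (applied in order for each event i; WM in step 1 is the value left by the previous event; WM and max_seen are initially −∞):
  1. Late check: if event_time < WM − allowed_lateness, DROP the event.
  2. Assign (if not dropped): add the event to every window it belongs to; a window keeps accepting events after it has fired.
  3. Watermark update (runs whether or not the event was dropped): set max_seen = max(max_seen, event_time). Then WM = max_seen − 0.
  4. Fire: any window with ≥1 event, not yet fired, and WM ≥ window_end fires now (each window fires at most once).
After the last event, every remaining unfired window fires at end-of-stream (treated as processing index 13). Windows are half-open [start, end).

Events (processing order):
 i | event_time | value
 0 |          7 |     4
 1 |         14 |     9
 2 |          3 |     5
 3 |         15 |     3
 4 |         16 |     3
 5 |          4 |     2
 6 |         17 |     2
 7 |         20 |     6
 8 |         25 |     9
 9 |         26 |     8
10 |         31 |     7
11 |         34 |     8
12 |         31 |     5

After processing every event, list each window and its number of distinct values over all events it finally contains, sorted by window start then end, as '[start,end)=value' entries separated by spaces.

i=0 t=7 v=4: → [7,13); WM=7
i=1 t=14 v=9: → [14,20); WM=14
i=2 t=3 v=5: DROP (t<14-2); WM=14
i=3 t=15 v=3: → [14,21); WM=15
i=4 t=16 v=3: → [14,22); WM=16
i=5 t=4 v=2: DROP (t<16-2); WM=16
i=6 t=17 v=2: → [14,23); WM=17
i=7 t=20 v=6: → [14,26); WM=20
i=8 t=25 v=9: → [14,31); WM=25
i=9 t=26 v=8: → [14,32); WM=26
i=10 t=31 v=7: → [14,37); WM=31
i=11 t=34 v=8: → [14,40); WM=34
i=12 t=31 v=5: DROP (t<34-2); WM=34

[7,13)=1 [14,40)=6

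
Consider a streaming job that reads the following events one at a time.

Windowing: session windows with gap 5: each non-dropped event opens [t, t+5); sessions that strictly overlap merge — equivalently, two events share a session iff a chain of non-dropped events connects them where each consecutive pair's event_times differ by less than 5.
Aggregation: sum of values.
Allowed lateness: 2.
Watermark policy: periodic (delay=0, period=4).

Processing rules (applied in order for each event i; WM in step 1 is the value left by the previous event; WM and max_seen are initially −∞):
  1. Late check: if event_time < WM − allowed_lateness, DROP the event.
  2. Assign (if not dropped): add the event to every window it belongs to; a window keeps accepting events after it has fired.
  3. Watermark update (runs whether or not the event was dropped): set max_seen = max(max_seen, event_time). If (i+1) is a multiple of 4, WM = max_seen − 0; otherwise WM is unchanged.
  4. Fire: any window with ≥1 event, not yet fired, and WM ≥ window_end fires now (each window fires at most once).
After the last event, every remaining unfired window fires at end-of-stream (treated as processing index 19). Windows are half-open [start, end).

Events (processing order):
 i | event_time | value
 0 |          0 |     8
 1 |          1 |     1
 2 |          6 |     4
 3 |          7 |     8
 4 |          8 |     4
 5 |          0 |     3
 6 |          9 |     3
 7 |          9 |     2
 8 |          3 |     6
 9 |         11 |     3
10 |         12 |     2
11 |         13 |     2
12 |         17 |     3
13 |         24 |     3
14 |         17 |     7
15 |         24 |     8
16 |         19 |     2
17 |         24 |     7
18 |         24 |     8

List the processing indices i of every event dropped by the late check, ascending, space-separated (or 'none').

5 8 16

i=0 t=0 v=8: → [0,5); WM=−∞
i=1 t=1 v=1: → [0,6); WM=−∞
i=2 t=6 v=4: → [6,11); WM=−∞
i=3 t=7 v=8: → [6,12); WM=7
i=4 t=8 v=4: → [6,13); WM=7
i=5 t=0 v=3: DROP (t<7-2); WM=7
i=6 t=9 v=3: → [6,14); WM=7
i=7 t=9 v=2: → [6,14); WM=9
i=8 t=3 v=6: DROP (t<9-2); WM=9
i=9 t=11 v=3: → [6,16); WM=9
i=10 t=12 v=2: → [6,17); WM=9
i=11 t=13 v=2: → [6,18); WM=13
i=12 t=17 v=3: → [6,22); WM=13
i=13 t=24 v=3: → [24,29); WM=13
i=14 t=17 v=7: → [6,22); WM=13
i=15 t=24 v=8: → [24,29); WM=24
i=16 t=19 v=2: DROP (t<24-2); WM=24
i=17 t=24 v=7: → [24,29); WM=24
i=18 t=24 v=8: → [24,29); WM=24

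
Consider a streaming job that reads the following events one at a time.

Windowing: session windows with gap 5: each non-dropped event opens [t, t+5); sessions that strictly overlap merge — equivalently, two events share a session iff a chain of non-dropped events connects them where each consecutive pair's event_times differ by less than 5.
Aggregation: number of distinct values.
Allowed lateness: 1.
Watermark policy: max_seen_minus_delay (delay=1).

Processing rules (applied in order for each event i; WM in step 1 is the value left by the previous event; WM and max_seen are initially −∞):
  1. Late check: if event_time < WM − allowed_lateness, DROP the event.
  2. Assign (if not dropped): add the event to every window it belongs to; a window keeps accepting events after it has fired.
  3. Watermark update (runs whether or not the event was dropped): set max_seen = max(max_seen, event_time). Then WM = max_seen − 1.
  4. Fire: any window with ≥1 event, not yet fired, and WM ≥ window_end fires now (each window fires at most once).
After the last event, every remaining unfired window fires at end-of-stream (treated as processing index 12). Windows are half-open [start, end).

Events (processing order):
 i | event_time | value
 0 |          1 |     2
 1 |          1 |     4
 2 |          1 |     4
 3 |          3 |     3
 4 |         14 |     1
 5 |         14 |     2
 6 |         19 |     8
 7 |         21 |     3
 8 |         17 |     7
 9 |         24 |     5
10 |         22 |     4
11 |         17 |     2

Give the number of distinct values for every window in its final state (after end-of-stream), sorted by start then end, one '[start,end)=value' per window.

[1,8)=3 [14,19)=2 [19,29)=4

i=0 t=1 v=2: → [1,6); WM=0
i=1 t=1 v=4: → [1,6); WM=0
i=2 t=1 v=4: → [1,6); WM=0
i=3 t=3 v=3: → [1,8); WM=2
i=4 t=14 v=1: → [14,19); WM=13
i=5 t=14 v=2: → [14,19); WM=13
i=6 t=19 v=8: → [19,24); WM=18
i=7 t=21 v=3: → [19,26); WM=20
i=8 t=17 v=7: DROP (t<20-1); WM=20
i=9 t=24 v=5: → [19,29); WM=23
i=10 t=22 v=4: → [19,29); WM=23
i=11 t=17 v=2: DROP (t<23-1); WM=23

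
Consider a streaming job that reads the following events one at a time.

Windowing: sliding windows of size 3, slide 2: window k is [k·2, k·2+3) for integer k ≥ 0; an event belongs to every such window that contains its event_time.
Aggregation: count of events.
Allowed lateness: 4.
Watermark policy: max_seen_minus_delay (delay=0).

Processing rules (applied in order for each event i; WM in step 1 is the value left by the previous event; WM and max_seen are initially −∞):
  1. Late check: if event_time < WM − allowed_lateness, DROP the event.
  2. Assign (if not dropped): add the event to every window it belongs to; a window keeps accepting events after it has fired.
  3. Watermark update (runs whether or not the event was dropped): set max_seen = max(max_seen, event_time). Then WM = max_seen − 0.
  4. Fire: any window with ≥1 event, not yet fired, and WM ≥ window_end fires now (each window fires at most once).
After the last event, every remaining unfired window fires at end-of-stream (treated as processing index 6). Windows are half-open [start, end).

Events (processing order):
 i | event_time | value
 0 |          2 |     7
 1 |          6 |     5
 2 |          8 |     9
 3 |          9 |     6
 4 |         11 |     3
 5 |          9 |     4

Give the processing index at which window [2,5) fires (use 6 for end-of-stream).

1

i=0 t=2 v=7: → [2,5),[0,3); WM=2
i=1 t=6 v=5: → [6,9),[4,7); WM=6; [0,3) fires=1 [2,5) fires=1
i=2 t=8 v=9: → [8,11),[6,9); WM=8; [4,7) fires=1
i=3 t=9 v=6: → [8,11); WM=9; [6,9) fires=2
i=4 t=11 v=3: → [10,13); WM=11; [8,11) fires=2
i=5 t=9 v=4: → [8,11); WM=11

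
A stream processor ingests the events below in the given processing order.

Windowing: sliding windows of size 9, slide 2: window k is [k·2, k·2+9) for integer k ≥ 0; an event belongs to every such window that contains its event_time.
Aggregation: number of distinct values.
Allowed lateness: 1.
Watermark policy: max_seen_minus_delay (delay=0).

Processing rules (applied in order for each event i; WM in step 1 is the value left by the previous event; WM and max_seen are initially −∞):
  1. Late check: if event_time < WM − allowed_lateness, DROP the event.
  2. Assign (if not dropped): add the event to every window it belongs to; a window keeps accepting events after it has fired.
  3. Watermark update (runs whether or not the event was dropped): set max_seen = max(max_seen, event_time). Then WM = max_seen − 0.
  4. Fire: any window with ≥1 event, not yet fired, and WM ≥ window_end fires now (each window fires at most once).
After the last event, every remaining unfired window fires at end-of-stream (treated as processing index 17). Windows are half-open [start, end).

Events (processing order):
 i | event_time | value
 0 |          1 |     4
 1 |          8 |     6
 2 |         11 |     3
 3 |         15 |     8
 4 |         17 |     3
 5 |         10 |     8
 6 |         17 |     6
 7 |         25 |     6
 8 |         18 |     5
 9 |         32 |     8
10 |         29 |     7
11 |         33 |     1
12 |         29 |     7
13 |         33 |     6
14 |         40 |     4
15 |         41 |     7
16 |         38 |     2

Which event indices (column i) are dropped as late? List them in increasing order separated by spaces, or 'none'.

5 8 10 12 16

i=0 t=1 v=4: → [0,9); WM=1
i=1 t=8 v=6: → [8,17),[6,15),[4,13),[2,11),[0,9); WM=8
i=2 t=11 v=3: → [10,19),[8,17),[6,15),[4,13); WM=11; [0,9) fires=2 [2,11) fires=1
i=3 t=15 v=8: → [14,23),[12,21),[10,19),[8,17); WM=15; [4,13) fires=2 [6,15) fires=2
i=4 t=17 v=3: → [16,25),[14,23),[12,21),[10,19); WM=17; [8,17) fires=3
i=5 t=10 v=8: DROP (t<17-1); WM=17
i=6 t=17 v=6: → [16,25),[14,23),[12,21),[10,19); WM=17
i=7 t=25 v=6: → [24,33),[22,31),[20,29),[18,27); WM=25; [10,19) fires=3 [12,21) fires=3 [14,23) fires=3 [16,25) fires=2
i=8 t=18 v=5: DROP (t<25-1); WM=25
i=9 t=32 v=8: → [32,41),[30,39),[28,37),[26,35),[24,33); WM=32; [18,27) fires=1 [20,29) fires=1 [22,31) fires=1
i=10 t=29 v=7: DROP (t<32-1); WM=32
i=11 t=33 v=1: → [32,41),[30,39),[28,37),[26,35); WM=33; [24,33) fires=2
i=12 t=29 v=7: DROP (t<33-1); WM=33
i=13 t=33 v=6: → [32,41),[30,39),[28,37),[26,35); WM=33
i=14 t=40 v=4: → [40,49),[38,47),[36,45),[34,43),[32,41); WM=40; [26,35) fires=3 [28,37) fires=3 [30,39) fires=3
i=15 t=41 v=7: → [40,49),[38,47),[36,45),[34,43); WM=41; [32,41) fires=4
i=16 t=38 v=2: DROP (t<41-1); WM=41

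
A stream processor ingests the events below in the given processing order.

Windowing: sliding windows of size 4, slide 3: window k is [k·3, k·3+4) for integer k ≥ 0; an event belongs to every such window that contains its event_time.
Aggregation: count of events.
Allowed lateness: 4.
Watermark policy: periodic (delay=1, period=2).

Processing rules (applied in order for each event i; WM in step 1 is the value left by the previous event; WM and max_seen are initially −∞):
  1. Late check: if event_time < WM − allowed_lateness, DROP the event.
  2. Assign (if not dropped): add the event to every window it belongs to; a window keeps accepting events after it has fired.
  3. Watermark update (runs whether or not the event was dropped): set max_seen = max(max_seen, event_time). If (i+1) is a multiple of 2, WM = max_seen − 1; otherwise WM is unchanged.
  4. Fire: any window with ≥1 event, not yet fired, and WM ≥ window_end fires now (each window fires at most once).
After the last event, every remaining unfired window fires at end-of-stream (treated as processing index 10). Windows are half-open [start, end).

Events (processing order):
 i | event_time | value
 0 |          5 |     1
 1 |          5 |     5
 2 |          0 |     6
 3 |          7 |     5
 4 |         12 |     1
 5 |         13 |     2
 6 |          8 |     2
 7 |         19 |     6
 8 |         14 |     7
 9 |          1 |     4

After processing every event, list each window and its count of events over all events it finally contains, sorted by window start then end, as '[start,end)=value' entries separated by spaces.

i=0 t=5 v=1: → [3,7); WM=−∞
i=1 t=5 v=5: → [3,7); WM=4
i=2 t=0 v=6: → [0,4); WM=4; [0,4) fires=1
i=3 t=7 v=5: → [6,10); WM=6
i=4 t=12 v=1: → [12,16),[9,13); WM=6
i=5 t=13 v=2: → [12,16); WM=12; [3,7) fires=2 [6,10) fires=1
i=6 t=8 v=2: → [6,10); WM=12
i=7 t=19 v=6: → [18,22); WM=18; [9,13) fires=1 [12,16) fires=2
i=8 t=14 v=7: → [12,16); WM=18
i=9 t=1 v=4: DROP (t<18-4); WM=18

[0,4)=1 [3,7)=2 [6,10)=2 [9,13)=1 [12,16)=3 [18,22)=1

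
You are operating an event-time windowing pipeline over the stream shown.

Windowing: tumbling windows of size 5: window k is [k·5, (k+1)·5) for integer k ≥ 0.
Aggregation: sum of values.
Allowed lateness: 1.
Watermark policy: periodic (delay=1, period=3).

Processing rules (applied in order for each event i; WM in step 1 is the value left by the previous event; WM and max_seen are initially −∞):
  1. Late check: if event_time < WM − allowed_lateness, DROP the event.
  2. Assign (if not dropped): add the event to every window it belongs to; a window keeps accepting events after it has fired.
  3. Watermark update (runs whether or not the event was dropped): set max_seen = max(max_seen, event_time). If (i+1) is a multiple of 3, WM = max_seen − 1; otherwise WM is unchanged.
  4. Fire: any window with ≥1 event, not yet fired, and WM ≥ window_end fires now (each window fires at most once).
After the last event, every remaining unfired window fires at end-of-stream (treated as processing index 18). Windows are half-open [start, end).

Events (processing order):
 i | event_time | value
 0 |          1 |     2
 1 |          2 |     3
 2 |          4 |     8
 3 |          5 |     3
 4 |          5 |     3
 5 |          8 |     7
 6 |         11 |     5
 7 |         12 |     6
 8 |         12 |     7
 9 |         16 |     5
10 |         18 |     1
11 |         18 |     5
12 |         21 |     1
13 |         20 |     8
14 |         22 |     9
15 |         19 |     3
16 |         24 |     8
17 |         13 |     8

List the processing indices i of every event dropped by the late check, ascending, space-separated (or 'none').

i=0 t=1 v=2: → [0,5); WM=−∞
i=1 t=2 v=3: → [0,5); WM=−∞
i=2 t=4 v=8: → [0,5); WM=3
i=3 t=5 v=3: → [5,10); WM=3
i=4 t=5 v=3: → [5,10); WM=3
i=5 t=8 v=7: → [5,10); WM=7; [0,5) fires=13
i=6 t=11 v=5: → [10,15); WM=7
i=7 t=12 v=6: → [10,15); WM=7
i=8 t=12 v=7: → [10,15); WM=11; [5,10) fires=13
i=9 t=16 v=5: → [15,20); WM=11
i=10 t=18 v=1: → [15,20); WM=11
i=11 t=18 v=5: → [15,20); WM=17; [10,15) fires=18
i=12 t=21 v=1: → [20,25); WM=17
i=13 t=20 v=8: → [20,25); WM=17
i=14 t=22 v=9: → [20,25); WM=21; [15,20) fires=11
i=15 t=19 v=3: DROP (t<21-1); WM=21
i=16 t=24 v=8: → [20,25); WM=21
i=17 t=13 v=8: DROP (t<21-1); WM=23

15 17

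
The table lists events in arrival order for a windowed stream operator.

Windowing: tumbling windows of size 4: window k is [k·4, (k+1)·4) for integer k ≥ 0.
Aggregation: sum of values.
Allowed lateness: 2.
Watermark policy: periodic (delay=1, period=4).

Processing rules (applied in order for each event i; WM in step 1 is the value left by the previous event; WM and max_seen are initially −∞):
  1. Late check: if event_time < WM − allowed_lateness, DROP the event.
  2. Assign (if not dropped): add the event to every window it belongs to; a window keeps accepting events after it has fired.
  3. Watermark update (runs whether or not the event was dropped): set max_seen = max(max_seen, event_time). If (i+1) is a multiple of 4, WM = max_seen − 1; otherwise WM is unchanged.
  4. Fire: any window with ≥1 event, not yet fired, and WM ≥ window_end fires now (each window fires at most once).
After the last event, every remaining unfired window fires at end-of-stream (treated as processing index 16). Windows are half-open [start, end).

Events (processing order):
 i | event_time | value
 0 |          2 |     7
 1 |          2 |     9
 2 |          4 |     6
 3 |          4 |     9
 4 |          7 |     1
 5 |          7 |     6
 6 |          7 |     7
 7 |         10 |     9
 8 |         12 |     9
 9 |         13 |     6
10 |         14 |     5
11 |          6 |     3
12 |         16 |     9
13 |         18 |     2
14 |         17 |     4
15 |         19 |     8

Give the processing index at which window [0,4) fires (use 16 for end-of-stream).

i=0 t=2 v=7: → [0,4); WM=−∞
i=1 t=2 v=9: → [0,4); WM=−∞
i=2 t=4 v=6: → [4,8); WM=−∞
i=3 t=4 v=9: → [4,8); WM=3
i=4 t=7 v=1: → [4,8); WM=3
i=5 t=7 v=6: → [4,8); WM=3
i=6 t=7 v=7: → [4,8); WM=3
i=7 t=10 v=9: → [8,12); WM=9; [0,4) fires=16 [4,8) fires=29
i=8 t=12 v=9: → [12,16); WM=9
i=9 t=13 v=6: → [12,16); WM=9
i=10 t=14 v=5: → [12,16); WM=9
i=11 t=6 v=3: DROP (t<9-2); WM=13; [8,12) fires=9
i=12 t=16 v=9: → [16,20); WM=13
i=13 t=18 v=2: → [16,20); WM=13
i=14 t=17 v=4: → [16,20); WM=13
i=15 t=19 v=8: → [16,20); WM=18; [12,16) fires=20

7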